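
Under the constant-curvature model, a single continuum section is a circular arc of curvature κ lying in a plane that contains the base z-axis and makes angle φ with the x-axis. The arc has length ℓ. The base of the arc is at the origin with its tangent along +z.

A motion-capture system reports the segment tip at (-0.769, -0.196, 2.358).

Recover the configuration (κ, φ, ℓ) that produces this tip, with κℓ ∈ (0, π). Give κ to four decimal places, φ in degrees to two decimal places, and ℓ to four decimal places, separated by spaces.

0.2564 194.30 2.5322

ρ = √(x²+y²) = √(-0.769² + -0.196²) = 0.79358
φ = atan2(y, x) mod 360° = atan2(-0.196, -0.769) = 194.2989°
|p|² = ρ² + z² = 0.79358² + 2.358² = 6.18994
κ = 2ρ / |p|² = 2×0.79358 / 6.18994 = 0.25641
θ = 2·atan2(ρ, z) = 2·atan2(0.79358, 2.358) = 0.64929 rad
ℓ = θ/κ = 0.64929/0.25641 = 2.53220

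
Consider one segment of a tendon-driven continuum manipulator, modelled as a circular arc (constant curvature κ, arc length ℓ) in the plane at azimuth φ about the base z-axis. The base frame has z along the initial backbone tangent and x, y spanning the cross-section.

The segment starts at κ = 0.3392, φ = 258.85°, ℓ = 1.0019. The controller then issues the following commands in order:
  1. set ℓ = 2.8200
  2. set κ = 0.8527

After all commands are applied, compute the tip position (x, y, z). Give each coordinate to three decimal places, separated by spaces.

initial: κ=0.3392, φ=258.85°, ℓ=1.0019
cmd 1: set ℓ=2.8200 → (κ,φ,ℓ)=(0.3392,258.85°,2.8200) → tip=(-0.2415,-1.2254,2.4092)
cmd 2: set κ=0.8527 → (κ,φ,ℓ)=(0.8527,258.85°,2.8200) → tip=(-0.3947,-2.0026,0.7881)

-0.395 -2.003 0.788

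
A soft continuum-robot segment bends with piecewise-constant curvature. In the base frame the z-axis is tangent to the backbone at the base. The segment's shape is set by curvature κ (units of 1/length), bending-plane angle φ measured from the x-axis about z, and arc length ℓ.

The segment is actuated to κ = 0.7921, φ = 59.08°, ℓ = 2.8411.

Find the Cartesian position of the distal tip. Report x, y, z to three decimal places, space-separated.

θ = κ·ℓ = 0.7921 × 2.8411 = 2.25044 rad
ρ = (1 − cos θ)/κ = (1 − -0.62851)/0.7921 = 2.05594
z = sin θ / κ = 0.77780/0.7921 = 0.98195
x = ρ cos φ = 2.05594 × cos(59.08°) = 1.05643
y = ρ sin φ = 2.05594 × sin(59.08°) = 1.76376

1.056 1.764 0.982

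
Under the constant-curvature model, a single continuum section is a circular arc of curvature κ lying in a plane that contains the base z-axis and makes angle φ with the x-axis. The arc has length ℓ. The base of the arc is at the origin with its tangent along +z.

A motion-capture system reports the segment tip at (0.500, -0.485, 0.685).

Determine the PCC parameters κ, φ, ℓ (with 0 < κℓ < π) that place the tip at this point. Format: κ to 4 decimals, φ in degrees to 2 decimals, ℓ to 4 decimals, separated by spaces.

ρ = √(x²+y²) = √(0.500² + -0.485²) = 0.69658
φ = atan2(y, x) mod 360° = atan2(-0.485, 0.500) = 315.8725°
|p|² = ρ² + z² = 0.69658² + 0.685² = 0.95445
κ = 2ρ / |p|² = 2×0.69658 / 0.95445 = 1.45965
θ = 2·atan2(ρ, z) = 2·atan2(0.69658, 0.685) = 1.58756 rad
ℓ = θ/κ = 1.58756/1.45965 = 1.08763

1.4596 315.87 1.0876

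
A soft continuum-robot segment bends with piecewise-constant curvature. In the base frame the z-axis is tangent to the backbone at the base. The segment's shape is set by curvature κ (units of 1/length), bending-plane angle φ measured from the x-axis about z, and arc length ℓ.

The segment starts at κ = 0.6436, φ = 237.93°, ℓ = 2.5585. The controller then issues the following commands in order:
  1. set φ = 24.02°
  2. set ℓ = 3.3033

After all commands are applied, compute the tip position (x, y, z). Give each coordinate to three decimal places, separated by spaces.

2.167 0.966 1.320

initial: κ=0.6436, φ=237.93°, ℓ=2.5585
cmd 1: set φ=24.02° → (κ,φ,ℓ)=(0.6436,24.02°,2.5585) → tip=(1.5268,0.6804,1.5493)
cmd 2: set ℓ=3.3033 → (κ,φ,ℓ)=(0.6436,24.02°,3.3033) → tip=(2.1673,0.9659,1.3204)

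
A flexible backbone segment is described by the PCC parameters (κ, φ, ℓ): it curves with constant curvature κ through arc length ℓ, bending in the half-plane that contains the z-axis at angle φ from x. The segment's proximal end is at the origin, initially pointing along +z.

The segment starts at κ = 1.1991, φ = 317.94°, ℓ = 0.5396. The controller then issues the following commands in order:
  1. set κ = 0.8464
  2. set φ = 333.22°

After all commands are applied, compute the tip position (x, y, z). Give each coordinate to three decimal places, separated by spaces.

0.108 -0.055 0.521

initial: κ=1.1991, φ=317.94°, ℓ=0.5396
cmd 1: set κ=0.8464 → (κ,φ,ℓ)=(0.8464,317.94°,0.5396) → tip=(0.0899,-0.0811,0.5210)
cmd 2: set φ=333.22° → (κ,φ,ℓ)=(0.8464,333.22°,0.5396) → tip=(0.1081,-0.0546,0.5210)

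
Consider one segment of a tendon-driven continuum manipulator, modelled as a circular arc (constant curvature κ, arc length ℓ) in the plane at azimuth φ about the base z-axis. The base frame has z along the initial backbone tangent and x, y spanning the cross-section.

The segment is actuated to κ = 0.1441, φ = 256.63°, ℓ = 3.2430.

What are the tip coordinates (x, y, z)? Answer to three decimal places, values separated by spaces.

θ = κ·ℓ = 0.1441 × 3.2430 = 0.46732 rad
ρ = (1 − cos θ)/κ = (1 − 0.89278)/0.1441 = 0.74406
z = sin θ / κ = 0.45049/0.1441 = 3.12625
x = ρ cos φ = 0.74406 × cos(256.63°) = -0.17206
y = ρ sin φ = 0.74406 × sin(256.63°) = -0.72390

-0.172 -0.724 3.126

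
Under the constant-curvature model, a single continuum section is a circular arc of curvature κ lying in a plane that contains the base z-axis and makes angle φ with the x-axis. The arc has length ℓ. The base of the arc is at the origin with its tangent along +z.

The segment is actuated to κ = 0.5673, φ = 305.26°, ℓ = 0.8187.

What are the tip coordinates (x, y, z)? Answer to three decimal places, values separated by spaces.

0.108 -0.152 0.790

θ = κ·ℓ = 0.5673 × 0.8187 = 0.46445 rad
ρ = (1 − cos θ)/κ = (1 − 0.89407)/0.5673 = 0.18673
z = sin θ / κ = 0.44793/0.5673 = 0.78958
x = ρ cos φ = 0.18673 × cos(305.26°) = 0.10780
y = ρ sin φ = 0.18673 × sin(305.26°) = -0.15247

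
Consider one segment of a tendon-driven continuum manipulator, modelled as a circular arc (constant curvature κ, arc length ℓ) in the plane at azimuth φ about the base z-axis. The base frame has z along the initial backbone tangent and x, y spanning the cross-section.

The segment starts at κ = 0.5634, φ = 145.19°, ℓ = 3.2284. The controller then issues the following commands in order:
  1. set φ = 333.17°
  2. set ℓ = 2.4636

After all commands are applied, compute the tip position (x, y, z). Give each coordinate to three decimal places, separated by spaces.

initial: κ=0.5634, φ=145.19°, ℓ=3.2284
cmd 1: set φ=333.17° → (κ,φ,ℓ)=(0.5634,333.17°,3.2284) → tip=(1.9728,-0.9978,1.7206)
cmd 2: set ℓ=2.4636 → (κ,φ,ℓ)=(0.5634,333.17°,2.4636) → tip=(1.2959,-0.6555,1.7454)

1.296 -0.655 1.745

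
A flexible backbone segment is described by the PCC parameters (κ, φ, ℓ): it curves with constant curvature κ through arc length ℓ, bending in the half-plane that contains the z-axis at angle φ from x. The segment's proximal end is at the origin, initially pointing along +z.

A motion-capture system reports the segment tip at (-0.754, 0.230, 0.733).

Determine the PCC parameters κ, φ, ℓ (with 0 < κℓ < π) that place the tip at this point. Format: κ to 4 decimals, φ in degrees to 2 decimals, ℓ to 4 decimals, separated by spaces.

1.3607 163.04 1.2078

ρ = √(x²+y²) = √(-0.754² + 0.230²) = 0.78830
φ = atan2(y, x) mod 360° = atan2(0.230, -0.754) = 163.0362°
|p|² = ρ² + z² = 0.78830² + 0.733² = 1.15871
κ = 2ρ / |p|² = 2×0.78830 / 1.15871 = 1.36066
θ = 2·atan2(ρ, z) = 2·atan2(0.78830, 0.733) = 1.64346 rad
ℓ = θ/κ = 1.64346/1.36066 = 1.20785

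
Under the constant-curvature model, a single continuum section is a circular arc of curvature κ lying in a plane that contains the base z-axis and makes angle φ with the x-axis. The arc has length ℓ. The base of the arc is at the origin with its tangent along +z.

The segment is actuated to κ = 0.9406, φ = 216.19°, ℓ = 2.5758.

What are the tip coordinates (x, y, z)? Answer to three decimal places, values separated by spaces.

θ = κ·ℓ = 0.9406 × 2.5758 = 2.42280 rad
ρ = (1 − cos θ)/κ = (1 − -0.75260)/0.9406 = 1.86328
z = sin θ / κ = 0.65848/0.9406 = 0.70006
x = ρ cos φ = 1.86328 × cos(216.19°) = -1.50378
y = ρ sin φ = 1.86328 × sin(216.19°) = -1.10020

-1.504 -1.100 0.700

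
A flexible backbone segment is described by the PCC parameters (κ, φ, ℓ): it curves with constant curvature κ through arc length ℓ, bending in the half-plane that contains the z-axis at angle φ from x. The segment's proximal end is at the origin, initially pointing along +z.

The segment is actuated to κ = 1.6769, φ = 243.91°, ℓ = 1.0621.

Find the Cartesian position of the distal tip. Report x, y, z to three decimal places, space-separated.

θ = κ·ℓ = 1.6769 × 1.0621 = 1.78104 rad
ρ = (1 − cos θ)/κ = (1 − -0.20869)/1.6769 = 0.72079
z = sin θ / κ = 0.97798/1.6769 = 0.58321
x = ρ cos φ = 0.72079 × cos(243.91°) = -0.31699
y = ρ sin φ = 0.72079 × sin(243.91°) = -0.64735

-0.317 -0.647 0.583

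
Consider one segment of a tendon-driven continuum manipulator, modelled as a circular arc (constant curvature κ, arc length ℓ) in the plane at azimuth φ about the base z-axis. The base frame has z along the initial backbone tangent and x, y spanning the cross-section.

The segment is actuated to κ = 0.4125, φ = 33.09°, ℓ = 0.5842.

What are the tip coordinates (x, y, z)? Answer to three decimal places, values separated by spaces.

θ = κ·ℓ = 0.4125 × 0.5842 = 0.24098 rad
ρ = (1 − cos θ)/κ = (1 − 0.97110)/0.4125 = 0.07005
z = sin θ / κ = 0.23866/0.4125 = 0.57856
x = ρ cos φ = 0.07005 × cos(33.09°) = 0.05869
y = ρ sin φ = 0.07005 × sin(33.09°) = 0.03824

0.059 0.038 0.579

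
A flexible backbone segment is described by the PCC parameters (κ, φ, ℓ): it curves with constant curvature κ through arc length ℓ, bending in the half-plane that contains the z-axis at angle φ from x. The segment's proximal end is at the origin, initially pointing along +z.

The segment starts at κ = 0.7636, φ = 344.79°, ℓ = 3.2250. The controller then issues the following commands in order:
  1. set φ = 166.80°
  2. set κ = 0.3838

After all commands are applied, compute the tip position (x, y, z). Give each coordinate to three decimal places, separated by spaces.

initial: κ=0.7636, φ=344.79°, ℓ=3.2250
cmd 1: set φ=166.80° → (κ,φ,ℓ)=(0.7636,166.80°,3.2250) → tip=(-2.2672,0.5318,0.8224)
cmd 2: set κ=0.3838 → (κ,φ,ℓ)=(0.3838,166.80°,3.2250) → tip=(-1.7074,0.4005,2.4624)

-1.707 0.400 2.462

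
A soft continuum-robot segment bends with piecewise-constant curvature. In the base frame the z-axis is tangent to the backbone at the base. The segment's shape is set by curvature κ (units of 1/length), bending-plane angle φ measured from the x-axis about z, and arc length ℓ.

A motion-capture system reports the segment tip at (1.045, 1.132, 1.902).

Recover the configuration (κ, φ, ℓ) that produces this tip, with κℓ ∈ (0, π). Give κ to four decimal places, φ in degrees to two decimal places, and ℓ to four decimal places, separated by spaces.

ρ = √(x²+y²) = √(1.045² + 1.132²) = 1.54060
φ = atan2(y, x) mod 360° = atan2(1.132, 1.045) = 47.2885°
|p|² = ρ² + z² = 1.54060² + 1.902² = 5.99105
κ = 2ρ / |p|² = 2×1.54060 / 5.99105 = 0.51430
θ = 2·atan2(ρ, z) = 2·atan2(1.54060, 1.902) = 1.36161 rad
ℓ = θ/κ = 1.36161/0.51430 = 2.64749

0.5143 47.29 2.6475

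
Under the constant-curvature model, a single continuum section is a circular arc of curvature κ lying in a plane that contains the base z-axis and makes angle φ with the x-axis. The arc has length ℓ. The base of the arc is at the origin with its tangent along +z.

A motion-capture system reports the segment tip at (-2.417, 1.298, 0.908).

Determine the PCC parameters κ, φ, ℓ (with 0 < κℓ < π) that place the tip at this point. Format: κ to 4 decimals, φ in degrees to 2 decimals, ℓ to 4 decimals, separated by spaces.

0.6570 151.76 3.8086

ρ = √(x²+y²) = √(-2.417² + 1.298²) = 2.74348
φ = atan2(y, x) mod 360° = atan2(1.298, -2.417) = 151.7629°
|p|² = ρ² + z² = 2.74348² + 0.908² = 8.35116
κ = 2ρ / |p|² = 2×2.74348 / 8.35116 = 0.65703
θ = 2·atan2(ρ, z) = 2·atan2(2.74348, 0.908) = 2.50236 rad
ℓ = θ/κ = 2.50236/0.65703 = 3.80858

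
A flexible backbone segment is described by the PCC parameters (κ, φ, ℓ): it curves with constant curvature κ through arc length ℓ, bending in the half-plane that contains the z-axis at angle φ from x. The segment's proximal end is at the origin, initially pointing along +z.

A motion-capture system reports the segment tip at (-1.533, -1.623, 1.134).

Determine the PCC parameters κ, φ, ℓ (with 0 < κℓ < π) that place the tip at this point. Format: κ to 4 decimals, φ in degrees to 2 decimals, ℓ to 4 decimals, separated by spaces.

0.7121 226.63 3.0917

ρ = √(x²+y²) = √(-1.533² + -1.623²) = 2.23254
φ = atan2(y, x) mod 360° = atan2(-1.623, -1.533) = 226.6335°
|p|² = ρ² + z² = 2.23254² + 1.134² = 6.27017
κ = 2ρ / |p|² = 2×2.23254 / 6.27017 = 0.71211
θ = 2·atan2(ρ, z) = 2·atan2(2.23254, 1.134) = 2.20163 rad
ℓ = θ/κ = 2.20163/0.71211 = 3.09169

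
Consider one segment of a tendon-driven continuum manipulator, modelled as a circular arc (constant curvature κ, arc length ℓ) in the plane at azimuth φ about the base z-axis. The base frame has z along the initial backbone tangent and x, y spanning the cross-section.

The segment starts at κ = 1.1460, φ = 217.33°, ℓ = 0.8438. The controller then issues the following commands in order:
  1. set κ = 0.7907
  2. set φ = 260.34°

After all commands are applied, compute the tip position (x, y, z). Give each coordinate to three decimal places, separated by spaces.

initial: κ=1.1460, φ=217.33°, ℓ=0.8438
cmd 1: set κ=0.7907 → (κ,φ,ℓ)=(0.7907,217.33°,0.8438) → tip=(-0.2156,-0.1645,0.7826)
cmd 2: set φ=260.34° → (κ,φ,ℓ)=(0.7907,260.34°,0.8438) → tip=(-0.0455,-0.2674,0.7826)

-0.046 -0.267 0.783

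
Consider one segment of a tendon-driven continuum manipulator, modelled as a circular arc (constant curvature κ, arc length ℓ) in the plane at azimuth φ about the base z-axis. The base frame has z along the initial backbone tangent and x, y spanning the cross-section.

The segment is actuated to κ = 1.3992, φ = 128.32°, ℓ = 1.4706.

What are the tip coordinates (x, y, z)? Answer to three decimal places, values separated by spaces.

θ = κ·ℓ = 1.3992 × 1.4706 = 2.05766 rad
ρ = (1 − cos θ)/κ = (1 − -0.46786)/1.3992 = 1.04907
z = sin θ / κ = 0.88380/1.3992 = 0.63165
x = ρ cos φ = 1.04907 × cos(128.32°) = -0.65048
y = ρ sin φ = 1.04907 × sin(128.32°) = 0.82306

-0.650 0.823 0.632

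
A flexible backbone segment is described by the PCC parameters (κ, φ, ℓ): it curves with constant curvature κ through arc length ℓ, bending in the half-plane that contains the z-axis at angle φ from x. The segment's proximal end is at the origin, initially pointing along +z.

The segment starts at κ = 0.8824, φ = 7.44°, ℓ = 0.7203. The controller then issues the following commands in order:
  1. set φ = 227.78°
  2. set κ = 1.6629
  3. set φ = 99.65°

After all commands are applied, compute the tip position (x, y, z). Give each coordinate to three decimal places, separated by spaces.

-0.064 0.377 0.560

initial: κ=0.8824, φ=7.44°, ℓ=0.7203
cmd 1: set φ=227.78° → (κ,φ,ℓ)=(0.8824,227.78°,0.7203) → tip=(-0.1487,-0.1639,0.6728)
cmd 2: set κ=1.6629 → (κ,φ,ℓ)=(1.6629,227.78°,0.7203) → tip=(-0.2568,-0.2831,0.5600)
cmd 3: set φ=99.65° → (κ,φ,ℓ)=(1.6629,99.65°,0.7203) → tip=(-0.0641,0.3768,0.5600)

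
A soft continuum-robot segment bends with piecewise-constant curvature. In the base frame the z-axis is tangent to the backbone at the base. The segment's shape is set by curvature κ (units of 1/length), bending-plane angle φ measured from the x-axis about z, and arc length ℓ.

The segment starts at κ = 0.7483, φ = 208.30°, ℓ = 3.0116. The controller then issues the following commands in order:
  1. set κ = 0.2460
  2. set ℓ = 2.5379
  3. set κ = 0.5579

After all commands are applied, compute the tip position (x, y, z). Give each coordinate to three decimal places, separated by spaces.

initial: κ=0.7483, φ=208.30°, ℓ=3.0116
cmd 1: set κ=0.2460 → (κ,φ,ℓ)=(0.2460,208.30°,3.0116) → tip=(-0.9381,-0.5051,2.7436)
cmd 2: set ℓ=2.5379 → (κ,φ,ℓ)=(0.2460,208.30°,2.5379) → tip=(-0.6752,-0.3635,2.3762)
cmd 3: set κ=0.5579 → (κ,φ,ℓ)=(0.5579,208.30°,2.5379) → tip=(-1.3347,-0.7187,1.7710)

-1.335 -0.719 1.771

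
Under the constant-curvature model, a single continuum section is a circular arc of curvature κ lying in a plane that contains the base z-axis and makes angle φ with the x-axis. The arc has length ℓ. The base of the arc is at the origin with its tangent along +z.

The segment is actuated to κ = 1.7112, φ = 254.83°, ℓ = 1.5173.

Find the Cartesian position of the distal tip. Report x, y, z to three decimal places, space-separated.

θ = κ·ℓ = 1.7112 × 1.5173 = 2.59640 rad
ρ = (1 − cos θ)/κ = (1 − -0.85503)/1.7112 = 1.08405
z = sin θ / κ = 0.51858/1.7112 = 0.30305
x = ρ cos φ = 1.08405 × cos(254.83°) = -0.28368
y = ρ sin φ = 1.08405 × sin(254.83°) = -1.04628

-0.284 -1.046 0.303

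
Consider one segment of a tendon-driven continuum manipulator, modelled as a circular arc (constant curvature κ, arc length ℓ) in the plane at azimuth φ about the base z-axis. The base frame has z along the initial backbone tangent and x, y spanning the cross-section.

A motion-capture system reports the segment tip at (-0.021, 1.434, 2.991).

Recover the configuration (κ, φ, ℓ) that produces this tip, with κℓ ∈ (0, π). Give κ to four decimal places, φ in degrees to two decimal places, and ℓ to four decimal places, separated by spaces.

ρ = √(x²+y²) = √(-0.021² + 1.434²) = 1.43415
φ = atan2(y, x) mod 360° = atan2(1.434, -0.021) = 90.8390°
|p|² = ρ² + z² = 1.43415² + 2.991² = 11.00288
κ = 2ρ / |p|² = 2×1.43415 / 11.00288 = 0.26069
θ = 2·atan2(ρ, z) = 2·atan2(1.43415, 2.991) = 0.89421 rad
ℓ = θ/κ = 0.89421/0.26069 = 3.43021

0.2607 90.84 3.4302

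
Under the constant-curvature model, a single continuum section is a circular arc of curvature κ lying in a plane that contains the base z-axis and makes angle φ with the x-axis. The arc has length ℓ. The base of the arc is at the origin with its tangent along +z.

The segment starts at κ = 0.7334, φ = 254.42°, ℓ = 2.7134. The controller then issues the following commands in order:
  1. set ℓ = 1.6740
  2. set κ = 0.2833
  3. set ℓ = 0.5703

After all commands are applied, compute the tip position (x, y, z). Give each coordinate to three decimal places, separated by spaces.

-0.012 -0.044 0.568

initial: κ=0.7334, φ=254.42°, ℓ=2.7134
cmd 1: set ℓ=1.6740 → (κ,φ,ℓ)=(0.7334,254.42°,1.6740) → tip=(-0.2430,-0.8716,1.2840)
cmd 2: set κ=0.2833 → (κ,φ,ℓ)=(0.2833,254.42°,1.6740) → tip=(-0.1046,-0.3752,1.6120)
cmd 3: set ℓ=0.5703 → (κ,φ,ℓ)=(0.2833,254.42°,0.5703) → tip=(-0.0123,-0.0443,0.5678)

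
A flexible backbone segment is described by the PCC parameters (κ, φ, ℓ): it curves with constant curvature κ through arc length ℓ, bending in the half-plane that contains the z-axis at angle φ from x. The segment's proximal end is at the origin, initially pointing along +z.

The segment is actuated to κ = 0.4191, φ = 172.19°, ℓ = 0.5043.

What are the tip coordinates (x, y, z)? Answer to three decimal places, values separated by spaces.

θ = κ·ℓ = 0.4191 × 0.5043 = 0.21135 rad
ρ = (1 − cos θ)/κ = (1 − 0.97775)/0.4191 = 0.05309
z = sin θ / κ = 0.20978/0.4191 = 0.50055
x = ρ cos φ = 0.05309 × cos(172.19°) = -0.05260
y = ρ sin φ = 0.05309 × sin(172.19°) = 0.00721

-0.053 0.007 0.501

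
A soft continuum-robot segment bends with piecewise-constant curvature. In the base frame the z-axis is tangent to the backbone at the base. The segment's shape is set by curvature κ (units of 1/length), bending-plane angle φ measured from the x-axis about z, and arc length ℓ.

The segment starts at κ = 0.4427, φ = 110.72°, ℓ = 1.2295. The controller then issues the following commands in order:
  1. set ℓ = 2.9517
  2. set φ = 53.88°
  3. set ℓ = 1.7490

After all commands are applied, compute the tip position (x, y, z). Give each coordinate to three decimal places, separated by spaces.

0.380 0.520 1.579

initial: κ=0.4427, φ=110.72°, ℓ=1.2295
cmd 1: set ℓ=2.9517 → (κ,φ,ℓ)=(0.4427,110.72°,2.9517) → tip=(-0.5906,1.5613,2.1806)
cmd 2: set φ=53.88° → (κ,φ,ℓ)=(0.4427,53.88°,2.9517) → tip=(0.9840,1.3484,2.1806)
cmd 3: set ℓ=1.7490 → (κ,φ,ℓ)=(0.4427,53.88°,1.7490) → tip=(0.3796,0.5202,1.5794)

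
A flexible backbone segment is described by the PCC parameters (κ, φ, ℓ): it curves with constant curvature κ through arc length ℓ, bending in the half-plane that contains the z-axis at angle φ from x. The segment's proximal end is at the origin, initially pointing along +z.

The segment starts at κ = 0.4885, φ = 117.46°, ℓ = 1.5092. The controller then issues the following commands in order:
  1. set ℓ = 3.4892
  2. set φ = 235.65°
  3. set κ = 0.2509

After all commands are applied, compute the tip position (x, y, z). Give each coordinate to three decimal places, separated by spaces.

-0.808 -1.182 3.060

initial: κ=0.4885, φ=117.46°, ℓ=1.5092
cmd 1: set ℓ=3.4892 → (κ,φ,ℓ)=(0.4885,117.46°,3.4892) → tip=(-1.0698,2.0585,2.0288)
cmd 2: set φ=235.65° → (κ,φ,ℓ)=(0.4885,235.65°,3.4892) → tip=(-1.3090,-1.9153,2.0288)
cmd 3: set κ=0.2509 → (κ,φ,ℓ)=(0.2509,235.65°,3.4892) → tip=(-0.8081,-1.1824,3.0603)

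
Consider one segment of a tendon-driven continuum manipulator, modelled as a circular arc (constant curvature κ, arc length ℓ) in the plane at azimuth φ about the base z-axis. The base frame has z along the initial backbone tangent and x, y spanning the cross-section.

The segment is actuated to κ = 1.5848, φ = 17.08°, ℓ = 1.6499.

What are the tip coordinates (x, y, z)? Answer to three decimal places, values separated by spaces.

θ = κ·ℓ = 1.5848 × 1.6499 = 2.61476 rad
ρ = (1 − cos θ)/κ = (1 − -0.86440)/1.5848 = 1.17643
z = sin θ / κ = 0.50280/1.5848 = 0.31726
x = ρ cos φ = 1.17643 × cos(17.08°) = 1.12454
y = ρ sin φ = 1.17643 × sin(17.08°) = 0.34553

1.125 0.346 0.317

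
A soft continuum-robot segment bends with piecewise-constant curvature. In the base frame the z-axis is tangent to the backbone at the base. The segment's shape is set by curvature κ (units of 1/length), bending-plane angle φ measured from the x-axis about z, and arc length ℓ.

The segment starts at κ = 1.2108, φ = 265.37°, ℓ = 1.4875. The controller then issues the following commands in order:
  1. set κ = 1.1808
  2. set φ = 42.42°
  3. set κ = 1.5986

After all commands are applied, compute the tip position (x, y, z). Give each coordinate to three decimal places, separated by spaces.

initial: κ=1.2108, φ=265.37°, ℓ=1.4875
cmd 1: set κ=1.1808 → (κ,φ,ℓ)=(1.1808,265.37°,1.4875) → tip=(-0.0810,-0.9999,0.8323)
cmd 2: set φ=42.42° → (κ,φ,ℓ)=(1.1808,42.42°,1.4875) → tip=(0.7406,0.6767,0.8323)
cmd 3: set κ=1.5986 → (κ,φ,ℓ)=(1.5986,42.42°,1.4875) → tip=(0.7953,0.7268,0.4326)

0.795 0.727 0.433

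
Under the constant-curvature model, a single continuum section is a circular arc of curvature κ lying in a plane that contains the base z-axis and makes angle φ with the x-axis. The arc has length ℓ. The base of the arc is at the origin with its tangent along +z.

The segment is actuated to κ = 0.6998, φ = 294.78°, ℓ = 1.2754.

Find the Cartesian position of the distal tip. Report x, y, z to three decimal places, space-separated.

θ = κ·ℓ = 0.6998 × 1.2754 = 0.89252 rad
ρ = (1 − cos θ)/κ = (1 − 0.62745)/0.6998 = 0.53237
z = sin θ / κ = 0.77866/0.6998 = 1.11269
x = ρ cos φ = 0.53237 × cos(294.78°) = 0.22313
y = ρ sin φ = 0.53237 × sin(294.78°) = -0.48335

0.223 -0.483 1.113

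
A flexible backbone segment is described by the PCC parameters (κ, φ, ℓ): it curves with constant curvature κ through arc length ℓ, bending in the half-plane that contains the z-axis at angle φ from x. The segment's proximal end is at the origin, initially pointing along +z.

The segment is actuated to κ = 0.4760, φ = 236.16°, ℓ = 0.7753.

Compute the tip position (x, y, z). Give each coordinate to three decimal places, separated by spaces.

-0.079 -0.117 0.758

θ = κ·ℓ = 0.4760 × 0.7753 = 0.36904 rad
ρ = (1 − cos θ)/κ = (1 − 0.93267)/0.4760 = 0.14144
z = sin θ / κ = 0.36072/0.4760 = 0.75782
x = ρ cos φ = 0.14144 × cos(236.16°) = -0.07877
y = ρ sin φ = 0.14144 × sin(236.16°) = -0.11748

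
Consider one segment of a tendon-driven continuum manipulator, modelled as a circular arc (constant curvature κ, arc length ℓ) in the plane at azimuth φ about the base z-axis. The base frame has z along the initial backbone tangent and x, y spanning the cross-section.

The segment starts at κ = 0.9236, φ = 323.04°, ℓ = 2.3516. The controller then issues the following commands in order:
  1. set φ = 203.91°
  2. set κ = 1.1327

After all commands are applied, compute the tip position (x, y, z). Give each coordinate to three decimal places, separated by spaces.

-1.524 -0.676 0.406

initial: κ=0.9236, φ=323.04°, ℓ=2.3516
cmd 1: set φ=203.91° → (κ,φ,ℓ)=(0.9236,203.91°,2.3516) → tip=(-1.5496,-0.6870,0.8929)
cmd 2: set κ=1.1327 → (κ,φ,ℓ)=(1.1327,203.91°,2.3516) → tip=(-1.5237,-0.6755,0.4061)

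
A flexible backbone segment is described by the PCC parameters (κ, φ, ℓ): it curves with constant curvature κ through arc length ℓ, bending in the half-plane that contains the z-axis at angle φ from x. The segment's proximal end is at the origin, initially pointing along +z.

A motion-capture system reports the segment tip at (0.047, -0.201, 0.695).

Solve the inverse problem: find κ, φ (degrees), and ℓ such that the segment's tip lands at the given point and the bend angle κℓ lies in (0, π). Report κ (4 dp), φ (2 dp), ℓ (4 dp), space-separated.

0.7854 283.16 0.7352

ρ = √(x²+y²) = √(0.047² + -0.201²) = 0.20642
φ = atan2(y, x) mod 360° = atan2(-0.201, 0.047) = 283.1611°
|p|² = ρ² + z² = 0.20642² + 0.695² = 0.52563
κ = 2ρ / |p|² = 2×0.20642 / 0.52563 = 0.78542
θ = 2·atan2(ρ, z) = 2·atan2(0.20642, 0.695) = 0.57742 rad
ℓ = θ/κ = 0.57742/0.78542 = 0.73518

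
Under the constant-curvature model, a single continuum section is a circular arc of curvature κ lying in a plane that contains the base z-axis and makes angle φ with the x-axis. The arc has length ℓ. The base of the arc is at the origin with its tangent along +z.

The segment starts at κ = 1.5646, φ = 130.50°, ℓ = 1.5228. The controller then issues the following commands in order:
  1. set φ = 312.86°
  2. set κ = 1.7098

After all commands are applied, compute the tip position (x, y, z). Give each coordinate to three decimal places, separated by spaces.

0.739 -0.797 0.300

initial: κ=1.5646, φ=130.50°, ℓ=1.5228
cmd 1: set φ=312.86° → (κ,φ,ℓ)=(1.5646,312.86°,1.5228) → tip=(0.7502,-0.8084,0.4399)
cmd 2: set κ=1.7098 → (κ,φ,ℓ)=(1.7098,312.86°,1.5228) → tip=(0.7395,-0.7969,0.2997)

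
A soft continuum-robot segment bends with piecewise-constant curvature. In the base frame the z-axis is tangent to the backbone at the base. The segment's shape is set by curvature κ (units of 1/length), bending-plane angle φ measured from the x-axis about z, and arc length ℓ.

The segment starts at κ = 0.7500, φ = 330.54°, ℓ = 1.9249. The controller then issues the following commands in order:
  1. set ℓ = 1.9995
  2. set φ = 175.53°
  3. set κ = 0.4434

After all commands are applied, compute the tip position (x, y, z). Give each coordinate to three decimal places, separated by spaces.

initial: κ=0.7500, φ=330.54°, ℓ=1.9249
cmd 1: set ℓ=1.9995 → (κ,φ,ℓ)=(0.7500,330.54°,1.9995) → tip=(1.0784,-0.6091,1.3300)
cmd 2: set φ=175.53° → (κ,φ,ℓ)=(0.7500,175.53°,1.9995) → tip=(-1.2348,0.0965,1.3300)
cmd 3: set κ=0.4434 → (κ,φ,ℓ)=(0.4434,175.53°,1.9995) → tip=(-0.8273,0.0647,1.7477)

-0.827 0.065 1.748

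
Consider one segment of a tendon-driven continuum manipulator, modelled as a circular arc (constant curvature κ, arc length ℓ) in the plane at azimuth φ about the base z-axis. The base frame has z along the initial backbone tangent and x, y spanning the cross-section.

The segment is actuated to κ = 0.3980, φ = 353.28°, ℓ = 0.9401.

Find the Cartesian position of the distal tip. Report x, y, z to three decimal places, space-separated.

0.173 -0.020 0.918

θ = κ·ℓ = 0.3980 × 0.9401 = 0.37416 rad
ρ = (1 − cos θ)/κ = (1 − 0.93082)/0.3980 = 0.17383
z = sin θ / κ = 0.36549/0.3980 = 0.91832
x = ρ cos φ = 0.17383 × cos(353.28°) = 0.17264
y = ρ sin φ = 0.17383 × sin(353.28°) = -0.02034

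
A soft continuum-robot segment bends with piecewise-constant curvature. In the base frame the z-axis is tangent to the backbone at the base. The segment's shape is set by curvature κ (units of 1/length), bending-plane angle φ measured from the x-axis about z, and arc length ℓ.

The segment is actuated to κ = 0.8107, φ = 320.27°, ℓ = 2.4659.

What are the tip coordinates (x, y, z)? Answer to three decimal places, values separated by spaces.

θ = κ·ℓ = 0.8107 × 2.4659 = 1.99911 rad
ρ = (1 − cos θ)/κ = (1 − -0.41533)/0.8107 = 1.74582
z = sin θ / κ = 0.90967/0.8107 = 1.12208
x = ρ cos φ = 1.74582 × cos(320.27°) = 1.34265
y = ρ sin φ = 1.74582 × sin(320.27°) = -1.11587

1.343 -1.116 1.122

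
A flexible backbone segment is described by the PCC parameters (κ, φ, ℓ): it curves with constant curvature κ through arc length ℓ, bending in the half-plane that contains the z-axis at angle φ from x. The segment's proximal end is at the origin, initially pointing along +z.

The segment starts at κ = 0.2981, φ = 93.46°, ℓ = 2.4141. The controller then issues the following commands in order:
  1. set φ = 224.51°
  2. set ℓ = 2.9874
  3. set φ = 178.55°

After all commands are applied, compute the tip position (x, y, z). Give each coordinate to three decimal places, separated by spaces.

-1.244 0.031 2.608

initial: κ=0.2981, φ=93.46°, ℓ=2.4141
cmd 1: set φ=224.51° → (κ,φ,ℓ)=(0.2981,224.51°,2.4141) → tip=(-0.5932,-0.5831,2.2111)
cmd 2: set ℓ=2.9874 → (κ,φ,ℓ)=(0.2981,224.51°,2.9874) → tip=(-0.8875,-0.8725,2.6079)
cmd 3: set φ=178.55° → (κ,φ,ℓ)=(0.2981,178.55°,2.9874) → tip=(-1.2442,0.0315,2.6079)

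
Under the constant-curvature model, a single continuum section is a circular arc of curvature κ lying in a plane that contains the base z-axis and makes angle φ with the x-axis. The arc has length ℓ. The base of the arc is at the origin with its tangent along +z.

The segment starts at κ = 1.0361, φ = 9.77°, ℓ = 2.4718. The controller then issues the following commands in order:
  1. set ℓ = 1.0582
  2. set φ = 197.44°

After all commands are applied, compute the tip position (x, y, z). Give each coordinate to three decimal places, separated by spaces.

-0.500 -0.157 0.859

initial: κ=1.0361, φ=9.77°, ℓ=2.4718
cmd 1: set ℓ=1.0582 → (κ,φ,ℓ)=(1.0361,9.77°,1.0582) → tip=(0.5167,0.0890,0.8586)
cmd 2: set φ=197.44° → (κ,φ,ℓ)=(1.0361,197.44°,1.0582) → tip=(-0.5002,-0.1571,0.8586)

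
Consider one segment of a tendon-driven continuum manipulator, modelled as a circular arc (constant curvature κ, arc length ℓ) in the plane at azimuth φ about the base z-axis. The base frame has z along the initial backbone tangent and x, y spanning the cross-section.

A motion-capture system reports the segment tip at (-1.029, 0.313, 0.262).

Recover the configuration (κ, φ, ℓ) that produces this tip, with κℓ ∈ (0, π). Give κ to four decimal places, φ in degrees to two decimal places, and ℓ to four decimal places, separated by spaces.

1.7554 163.08 1.5175

ρ = √(x²+y²) = √(-1.029² + 0.313²) = 1.07555
φ = atan2(y, x) mod 360° = atan2(0.313, -1.029) = 163.0814°
|p|² = ρ² + z² = 1.07555² + 0.262² = 1.22545
κ = 2ρ / |p|² = 2×1.07555 / 1.22545 = 1.75535
θ = 2·atan2(ρ, z) = 2·atan2(1.07555, 0.262) = 2.66371 rad
ℓ = θ/κ = 2.66371/1.75535 = 1.51748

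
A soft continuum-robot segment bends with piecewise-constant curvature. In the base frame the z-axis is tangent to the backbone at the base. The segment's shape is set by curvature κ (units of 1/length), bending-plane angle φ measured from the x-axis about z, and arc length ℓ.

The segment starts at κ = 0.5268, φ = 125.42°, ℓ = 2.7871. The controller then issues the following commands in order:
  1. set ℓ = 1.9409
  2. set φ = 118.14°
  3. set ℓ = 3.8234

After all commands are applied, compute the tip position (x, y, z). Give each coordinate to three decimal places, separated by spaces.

initial: κ=0.5268, φ=125.42°, ℓ=2.7871
cmd 1: set ℓ=1.9409 → (κ,φ,ℓ)=(0.5268,125.42°,1.9409) → tip=(-0.5267,0.7406,1.6200)
cmd 2: set φ=118.14° → (κ,φ,ℓ)=(0.5268,118.14°,1.9409) → tip=(-0.4286,0.8013,1.6200)
cmd 3: set ℓ=3.8234 → (κ,φ,ℓ)=(0.5268,118.14°,3.8234) → tip=(-1.2793,2.3919,1.7147)

-1.279 2.392 1.715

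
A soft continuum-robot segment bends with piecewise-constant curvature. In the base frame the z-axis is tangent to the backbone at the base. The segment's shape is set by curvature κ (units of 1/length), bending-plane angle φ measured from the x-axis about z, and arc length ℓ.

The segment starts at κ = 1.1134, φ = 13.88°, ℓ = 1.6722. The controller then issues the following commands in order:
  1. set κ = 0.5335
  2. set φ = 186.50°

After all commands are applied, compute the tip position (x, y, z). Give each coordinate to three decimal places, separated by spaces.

-0.693 -0.079 1.459

initial: κ=1.1134, φ=13.88°, ℓ=1.6722
cmd 1: set κ=0.5335 → (κ,φ,ℓ)=(0.5335,13.88°,1.6722) → tip=(0.6774,0.1674,1.4591)
cmd 2: set φ=186.50° → (κ,φ,ℓ)=(0.5335,186.50°,1.6722) → tip=(-0.6932,-0.0790,1.4591)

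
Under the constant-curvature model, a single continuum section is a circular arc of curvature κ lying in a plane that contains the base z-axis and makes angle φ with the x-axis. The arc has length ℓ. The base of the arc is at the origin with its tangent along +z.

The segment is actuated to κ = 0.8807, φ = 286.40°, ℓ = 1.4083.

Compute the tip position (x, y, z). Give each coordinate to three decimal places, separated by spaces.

0.217 -0.736 1.074

θ = κ·ℓ = 0.8807 × 1.4083 = 1.24029 rad
ρ = (1 − cos θ)/κ = (1 − 0.32452)/0.8807 = 0.76698
z = sin θ / κ = 0.94588/0.8807 = 1.07401
x = ρ cos φ = 0.76698 × cos(286.40°) = 0.21655
y = ρ sin φ = 0.76698 × sin(286.40°) = -0.73577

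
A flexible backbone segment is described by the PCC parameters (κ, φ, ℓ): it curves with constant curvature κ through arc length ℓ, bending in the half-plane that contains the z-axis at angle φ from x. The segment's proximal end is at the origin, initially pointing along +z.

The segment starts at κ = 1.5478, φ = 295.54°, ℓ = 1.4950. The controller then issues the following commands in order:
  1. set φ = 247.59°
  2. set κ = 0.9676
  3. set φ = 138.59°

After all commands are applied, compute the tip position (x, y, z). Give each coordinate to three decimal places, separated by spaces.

initial: κ=1.5478, φ=295.54°, ℓ=1.4950
cmd 1: set φ=247.59° → (κ,φ,ℓ)=(1.5478,247.59°,1.4950) → tip=(-0.4130,-1.0014,0.4757)
cmd 2: set κ=0.9676 → (κ,φ,ℓ)=(0.9676,247.59°,1.4950) → tip=(-0.3452,-0.8370,1.0255)
cmd 3: set φ=138.59° → (κ,φ,ℓ)=(0.9676,138.59°,1.4950) → tip=(-0.6791,0.5989,1.0255)

-0.679 0.599 1.026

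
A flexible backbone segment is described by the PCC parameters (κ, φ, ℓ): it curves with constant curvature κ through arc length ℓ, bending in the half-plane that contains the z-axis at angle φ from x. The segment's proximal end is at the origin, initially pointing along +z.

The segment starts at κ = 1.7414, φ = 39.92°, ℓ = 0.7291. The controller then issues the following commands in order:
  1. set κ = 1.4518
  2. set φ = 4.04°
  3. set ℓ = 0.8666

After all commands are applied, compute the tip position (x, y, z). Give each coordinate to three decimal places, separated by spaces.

initial: κ=1.7414, φ=39.92°, ℓ=0.7291
cmd 1: set κ=1.4518 → (κ,φ,ℓ)=(1.4518,39.92°,0.7291) → tip=(0.2693,0.2254,0.6004)
cmd 2: set φ=4.04° → (κ,φ,ℓ)=(1.4518,4.04°,0.7291) → tip=(0.3503,0.0247,0.6004)
cmd 3: set ℓ=0.8666 → (κ,φ,ℓ)=(1.4518,4.04°,0.8666) → tip=(0.4757,0.0336,0.6554)

0.476 0.034 0.655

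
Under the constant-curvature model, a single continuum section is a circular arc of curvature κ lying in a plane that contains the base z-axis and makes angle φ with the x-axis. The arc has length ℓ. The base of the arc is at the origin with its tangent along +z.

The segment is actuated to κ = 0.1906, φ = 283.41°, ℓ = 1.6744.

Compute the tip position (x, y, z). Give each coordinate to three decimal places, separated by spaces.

θ = κ·ℓ = 0.1906 × 1.6744 = 0.31914 rad
ρ = (1 − cos θ)/κ = (1 − 0.94951)/0.1906 = 0.26492
z = sin θ / κ = 0.31375/0.1906 = 1.64612
x = ρ cos φ = 0.26492 × cos(283.41°) = 0.06144
y = ρ sin φ = 0.26492 × sin(283.41°) = -0.25770

0.061 -0.258 1.646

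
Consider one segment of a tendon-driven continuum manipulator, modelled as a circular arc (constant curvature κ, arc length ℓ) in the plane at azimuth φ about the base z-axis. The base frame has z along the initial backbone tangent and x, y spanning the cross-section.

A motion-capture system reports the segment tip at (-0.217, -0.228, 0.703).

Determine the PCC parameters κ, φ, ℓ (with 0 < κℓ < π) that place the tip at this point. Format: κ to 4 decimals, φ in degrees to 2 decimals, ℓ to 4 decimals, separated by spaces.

ρ = √(x²+y²) = √(-0.217² + -0.228²) = 0.31476
φ = atan2(y, x) mod 360° = atan2(-0.228, -0.217) = 226.4160°
|p|² = ρ² + z² = 0.31476² + 0.703² = 0.59328
κ = 2ρ / |p|² = 2×0.31476 / 0.59328 = 1.06108
θ = 2·atan2(ρ, z) = 2·atan2(0.31476, 0.703) = 0.84194 rad
ℓ = θ/κ = 0.84194/1.06108 = 0.79348

1.0611 226.42 0.7935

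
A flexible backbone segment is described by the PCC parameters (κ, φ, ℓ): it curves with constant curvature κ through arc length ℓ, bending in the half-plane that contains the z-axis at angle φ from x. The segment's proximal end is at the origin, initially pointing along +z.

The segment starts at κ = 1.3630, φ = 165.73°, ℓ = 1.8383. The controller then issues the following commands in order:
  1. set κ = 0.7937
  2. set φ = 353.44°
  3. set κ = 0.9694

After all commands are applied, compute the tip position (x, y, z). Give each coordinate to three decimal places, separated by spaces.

initial: κ=1.3630, φ=165.73°, ℓ=1.8383
cmd 1: set κ=0.7937 → (κ,φ,ℓ)=(0.7937,165.73°,1.8383) → tip=(-1.0849,0.2759,1.2521)
cmd 2: set φ=353.44° → (κ,φ,ℓ)=(0.7937,353.44°,1.8383) → tip=(1.1121,-0.1279,1.2521)
cmd 3: set κ=0.9694 → (κ,φ,ℓ)=(0.9694,353.44°,1.8383) → tip=(1.2397,-0.1426,1.0086)

1.240 -0.143 1.009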